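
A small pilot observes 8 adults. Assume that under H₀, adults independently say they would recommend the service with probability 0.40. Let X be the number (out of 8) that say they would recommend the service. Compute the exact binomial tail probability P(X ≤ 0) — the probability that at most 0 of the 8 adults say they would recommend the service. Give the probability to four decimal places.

P = 0.0168

X ~ Binomial(n=8, p=0.40).
P(X ≤ 0) = C(8,0)·0.40^0·0.60^8.
= 0.016796 = 0.0168.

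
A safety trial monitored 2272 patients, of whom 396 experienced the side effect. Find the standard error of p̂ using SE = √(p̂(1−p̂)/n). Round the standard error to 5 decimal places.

With x = 396 successes in n = 2272, p̂ = 0.17430.
p̂(1−p̂) = 0.143920.
SE = √(0.143920/2272) = 0.00796.

SE = 0.00796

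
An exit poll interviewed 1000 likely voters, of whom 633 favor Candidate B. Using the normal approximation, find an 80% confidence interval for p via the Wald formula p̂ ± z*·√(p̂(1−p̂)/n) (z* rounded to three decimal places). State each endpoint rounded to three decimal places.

(0.613, 0.653)

With x = 633 successes in n = 1000, p̂ = 0.63300.
SE = √(p̂(1−p̂)/n) = √(0.232311/1000) = 0.015242.
For 80% confidence, z* = 1.282.
Margin of error: 1.282 × 0.015242 = 0.01954.
Interval: 0.63300 ± 0.01954 → (0.613, 0.653).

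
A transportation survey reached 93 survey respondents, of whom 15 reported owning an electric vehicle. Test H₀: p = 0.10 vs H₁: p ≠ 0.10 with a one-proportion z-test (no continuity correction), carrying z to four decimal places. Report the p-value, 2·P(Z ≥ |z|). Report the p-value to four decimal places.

The sample proportion is 15/93 = 0.16129.
Null standard error: √(0.10·0.90/93) = √0.000967742 = 0.031109.
Test statistic (full precision, shown to 4 dp): z = (15/93 − 0.10)/SE₀ ≈ 1.9702.
From the standard normal, 2·P(Z ≥ |z|) = 0.0488.

p-value = 0.0488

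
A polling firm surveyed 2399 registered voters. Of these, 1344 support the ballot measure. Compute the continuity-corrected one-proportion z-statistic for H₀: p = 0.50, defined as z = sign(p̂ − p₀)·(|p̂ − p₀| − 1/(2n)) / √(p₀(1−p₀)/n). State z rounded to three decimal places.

p̂ = 1344/2399 = 0.56023. p̂ − p₀ = 0.060233.
1/(2n) = 0.000208.
Corrected numerator: |0.060233| − 0.000208 = 0.060025.
Under H₀, SE = √(p₀(1−p₀)/n) = √(0.50·0.50/2399) = √0.000104210 = 0.010208.
z = +0.060025/0.010208 = 5.880.

z = 5.880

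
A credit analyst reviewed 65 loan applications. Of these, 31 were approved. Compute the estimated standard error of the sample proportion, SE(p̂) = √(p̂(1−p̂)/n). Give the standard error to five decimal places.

SE = 0.06195

The sample proportion is 31/65 = 0.47692.
p̂(1−p̂) = 0.47692·0.52308 = 0.249467.
SE = √(0.249467/65) = √0.003837954 = 0.06195.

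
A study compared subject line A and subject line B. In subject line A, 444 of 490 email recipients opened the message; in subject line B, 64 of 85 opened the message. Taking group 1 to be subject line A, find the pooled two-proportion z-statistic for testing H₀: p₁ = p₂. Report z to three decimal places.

z = 4.063

Sample proportions: p̂₁ = 444/490 = 0.90612 and p̂₂ = 64/85 = 0.75294.
Pooled p̂ = (444+64)/(490+85) = 508/575 = 0.88348.
Pooled SE = √[0.1029444·0.01380552] ≈ 0.037699.
z = 0.15318/0.037699 = 4.063.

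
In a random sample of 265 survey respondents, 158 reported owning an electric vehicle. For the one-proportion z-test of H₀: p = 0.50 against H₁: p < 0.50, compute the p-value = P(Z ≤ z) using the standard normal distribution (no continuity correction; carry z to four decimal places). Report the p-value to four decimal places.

p-value = 0.9991

p̂ = 158/265 = 0.59623.
Null standard error: √(0.50·0.50/265) = √0.000943396 = 0.030715.
Test statistic (full precision, shown to 4 dp): z = (158/265 − 0.50)/SE₀ ≈ 3.1329.
p-value = P(Z ≤ z) with z = 3.1329 → 0.9991.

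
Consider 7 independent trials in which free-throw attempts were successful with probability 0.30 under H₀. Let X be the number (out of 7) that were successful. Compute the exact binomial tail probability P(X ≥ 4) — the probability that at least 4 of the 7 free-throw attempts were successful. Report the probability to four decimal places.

P = 0.1260

X ~ Binomial(n=7, p=0.30).
P(X ≥ 4) = C(7,4)·0.30^4·0.70^3 + C(7,5)·0.30^5·0.70^2 + C(7,6)·0.30^6·0.70^1 + C(7,7)·0.30^7·0.70^0.
= 0.097240 + 0.025005 + 0.003572 + 0.000219 = 0.1260.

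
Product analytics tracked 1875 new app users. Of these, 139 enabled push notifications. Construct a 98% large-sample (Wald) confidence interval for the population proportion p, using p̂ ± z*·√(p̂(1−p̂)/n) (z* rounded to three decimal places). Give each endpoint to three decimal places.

(0.060, 0.088)

The sample proportion is 139/1875 = 0.07413.
SE(p̂) = √(0.07413·0.92587/1875) = 0.006050.
For 98% confidence, z* = 2.326.
Margin = 2.326·0.006050 = 0.01407.
CI: 0.07413 ± 0.01407 = (0.060, 0.088).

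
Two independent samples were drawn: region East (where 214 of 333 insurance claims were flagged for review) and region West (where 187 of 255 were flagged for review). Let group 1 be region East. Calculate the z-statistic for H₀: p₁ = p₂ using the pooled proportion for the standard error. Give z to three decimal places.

p̂₁ = 214/333 = 0.64264, p̂₂ = 187/255 = 0.73333.
Pooled p̂ = (214+187)/(333+255) = 401/588 = 0.68197.
SE = √[p̂(1−p̂)(1/n₁+1/n₂)] = √[0.68197·0.31803·(1/333+1/255)] ≈ 0.038754.
z = (p̂₁ − p̂₂)/SE = (0.64264 − 0.73333)/0.038754 = -0.09069/0.038754 = -2.340.

z = -2.340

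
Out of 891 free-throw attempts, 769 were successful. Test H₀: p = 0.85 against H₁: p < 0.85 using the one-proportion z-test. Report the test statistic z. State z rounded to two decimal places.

z = 1.09

With x = 769 successes in n = 891, p̂ = 0.86308.
SE₀ = √(0.85·0.15/891) = 0.011962.
z = (0.86308 − 0.85)/0.011962 = 0.01308/0.011962 = 1.09.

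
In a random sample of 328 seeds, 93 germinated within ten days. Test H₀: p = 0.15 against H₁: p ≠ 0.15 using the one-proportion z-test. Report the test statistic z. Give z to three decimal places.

z = 6.773

p̂ = 93/328 = 0.28354.
Under H₀, SE = √(p₀(1−p₀)/n) = √(0.15·0.85/328) = √0.000388720 = 0.019716.
z = (p̂ − p₀)/SE = (0.28354 − 0.15)/0.019716 = 6.773.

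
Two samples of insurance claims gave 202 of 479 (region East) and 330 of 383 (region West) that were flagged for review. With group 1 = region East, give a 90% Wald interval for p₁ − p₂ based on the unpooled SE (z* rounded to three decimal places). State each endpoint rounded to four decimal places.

p̂₁ = 0.42171, p̂₂ = 0.86162, so the observed difference is -0.43991.
SE = √(0.000509125 + 0.000311310) = √0.000820435 = 0.028643.
The 90% critical value is z* = 1.645. Margin of error = 0.04712.
Interval: -0.43991 ± 0.04712 → (-0.4870, -0.3928).

(-0.4870, -0.3928)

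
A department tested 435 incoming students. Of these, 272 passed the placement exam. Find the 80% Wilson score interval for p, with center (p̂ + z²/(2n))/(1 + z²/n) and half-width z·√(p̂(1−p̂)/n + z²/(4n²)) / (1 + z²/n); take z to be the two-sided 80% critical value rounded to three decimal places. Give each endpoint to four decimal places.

(0.5951, 0.6545)

p̂ = 272/435 = 0.62529; z = 1.282, so z² = 1.643524.
1 + z²/n = 1.003778.
Center = (0.62529 + 0.001889)/1.003778 = 0.62482.
Radicand: p̂(1−p̂)/n + z²/(4n²) = 0.000538628 + 0.000002171 = 0.000540799.
Half-width = z·√(radicand)/denom = 1.282·0.023255/1.003778 = 0.02970.
CI: 0.62482 ± 0.02970 = (0.5951, 0.6545).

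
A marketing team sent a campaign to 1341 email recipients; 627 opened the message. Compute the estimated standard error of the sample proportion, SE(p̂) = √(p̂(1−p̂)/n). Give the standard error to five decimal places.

The sample proportion is 627/1341 = 0.46756.
p̂(1−p̂) = 0.248948.
Dividing by n and taking the root: √0.000185644 = 0.01363.

SE = 0.01363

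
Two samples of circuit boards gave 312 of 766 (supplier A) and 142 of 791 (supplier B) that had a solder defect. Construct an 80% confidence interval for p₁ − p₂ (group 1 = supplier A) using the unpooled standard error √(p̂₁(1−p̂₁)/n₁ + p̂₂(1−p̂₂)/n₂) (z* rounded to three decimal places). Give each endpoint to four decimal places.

(0.1991, 0.2565)

p̂₁ = 0.40731, p̂₂ = 0.17952, so the observed difference is 0.22779.
Unpooled SE = √(p̂₁(1−p̂₁)/n₁ + p̂₂(1−p̂₂)/n₂) = √(0.000315155 + 0.000186210) = 0.022391.
For 80% confidence, z* = 1.282. Margin of error = 0.02871.
CI: 0.22779 ± 0.02871 = (0.1991, 0.2565).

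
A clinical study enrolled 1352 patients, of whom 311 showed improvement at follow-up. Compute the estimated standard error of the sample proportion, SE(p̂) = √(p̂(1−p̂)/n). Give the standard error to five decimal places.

SE = 0.01145

Sample proportion p̂ = 311/1352 = 0.23003.
p̂(1−p̂) = 0.23003·0.76997 = 0.177116.
SE = √(0.177116/1352) = √0.000131003 = 0.01145.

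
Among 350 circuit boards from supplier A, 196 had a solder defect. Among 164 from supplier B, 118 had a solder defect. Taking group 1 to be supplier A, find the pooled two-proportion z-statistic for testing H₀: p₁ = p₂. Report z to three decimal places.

p̂₁ = 196/350 = 0.56000, p̂₂ = 118/164 = 0.71951.
Pooling: p̂ = 314/514 = 0.61089.
SE = √[p̂(1−p̂)(1/n₁+1/n₂)] = √[0.61089·0.38911·(1/350+1/164)] ≈ 0.046136.
z = -0.15951/0.046136 = -3.457.

z = -3.457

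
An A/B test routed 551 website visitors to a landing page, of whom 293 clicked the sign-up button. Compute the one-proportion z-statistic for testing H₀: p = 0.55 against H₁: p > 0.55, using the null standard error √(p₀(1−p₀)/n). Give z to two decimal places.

Sample proportion p̂ = 293/551 = 0.53176.
Under H₀, SE = √(p₀(1−p₀)/n) = √(0.55·0.45/551) = √0.000449183 = 0.021194.
Test statistic: z = -0.01824/0.021194 = -0.86.

z = -0.86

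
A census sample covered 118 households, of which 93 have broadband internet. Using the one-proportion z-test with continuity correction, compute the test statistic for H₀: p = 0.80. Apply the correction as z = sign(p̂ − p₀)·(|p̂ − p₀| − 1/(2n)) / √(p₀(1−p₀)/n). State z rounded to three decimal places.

p̂ = 93/118 = 0.78814. p̂ − p₀ = -0.011864.
Continuity correction 1/(2n) = 1/236 = 0.004237.
Corrected numerator: |-0.011864| − 0.004237 = 0.007627.
Null standard error: √(0.80·0.20/118) = √0.001355932 = 0.036823.
z = −0.007627/0.036823 = -0.207.

z = -0.207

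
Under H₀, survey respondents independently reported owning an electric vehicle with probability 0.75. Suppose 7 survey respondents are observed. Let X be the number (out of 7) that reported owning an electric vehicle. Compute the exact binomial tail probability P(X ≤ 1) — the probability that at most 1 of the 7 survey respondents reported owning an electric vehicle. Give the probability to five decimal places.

P = 0.00134

X ~ Binomial(n=7, p=0.75).
P(X ≤ 1) = C(7,0)·0.75^0·0.25^7 + C(7,1)·0.75^1·0.25^6.
= 0.000061 + 0.001282 = 0.00134.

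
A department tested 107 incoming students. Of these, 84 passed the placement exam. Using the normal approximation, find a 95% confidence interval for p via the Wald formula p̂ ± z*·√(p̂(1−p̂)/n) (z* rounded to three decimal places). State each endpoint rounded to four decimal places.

(0.7072, 0.8629)

p̂ = 84/107 = 0.78505.
SE(p̂) = √(0.78505·0.21495/107) = 0.039713.
The 95% critical value is z* = 1.960.
Margin of error: 1.960 × 0.039713 = 0.07784.
So the interval runs from 0.7072 to 0.8629.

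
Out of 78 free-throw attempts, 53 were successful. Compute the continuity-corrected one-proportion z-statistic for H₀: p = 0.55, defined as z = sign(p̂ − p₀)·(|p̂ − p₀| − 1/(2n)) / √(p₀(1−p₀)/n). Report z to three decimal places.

z = 2.185

With x = 53 successes in n = 78, p̂ = 0.67949. p̂ − p₀ = 0.129487.
1/(2n) = 0.006410.
Corrected numerator: |0.129487| − 0.006410 = 0.123077.
Under H₀, SE = √(p₀(1−p₀)/n) = √(0.55·0.45/78) = √0.003173077 = 0.056330.
z = +0.123077/0.056330 = 2.185.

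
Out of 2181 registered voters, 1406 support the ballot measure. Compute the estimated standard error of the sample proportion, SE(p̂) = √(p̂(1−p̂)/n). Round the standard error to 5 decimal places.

SE = 0.01025

With x = 1406 successes in n = 2181, p̂ = 0.64466.
p̂(1−p̂) = 0.64466·0.35534 = 0.229073.
Dividing by n and taking the root: √0.000105031 = 0.01025.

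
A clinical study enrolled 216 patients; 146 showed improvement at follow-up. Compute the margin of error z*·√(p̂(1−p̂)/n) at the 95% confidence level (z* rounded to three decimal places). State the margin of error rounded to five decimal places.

With x = 146 successes in n = 216, p̂ = 0.67593.
Standard error of p̂: √(0.219050/216) = √0.001014121 = 0.031845.
For 95% confidence, z* = 1.960.
ME = 1.960·0.031845 = 0.06242.

ME = 0.06242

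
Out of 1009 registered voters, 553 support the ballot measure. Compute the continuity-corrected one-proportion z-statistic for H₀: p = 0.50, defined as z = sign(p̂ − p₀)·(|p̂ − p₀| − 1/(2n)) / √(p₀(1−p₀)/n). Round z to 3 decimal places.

z = 3.022

Sample proportion p̂ = 553/1009 = 0.54807. p̂ − p₀ = 0.048067.
1/(2n) = 0.000496.
Corrected numerator: |0.048067| − 0.000496 = 0.047571.
Null standard error: √(0.50·0.50/1009) = √0.000247770 = 0.015741.
z = +0.047571/0.015741 = 3.022.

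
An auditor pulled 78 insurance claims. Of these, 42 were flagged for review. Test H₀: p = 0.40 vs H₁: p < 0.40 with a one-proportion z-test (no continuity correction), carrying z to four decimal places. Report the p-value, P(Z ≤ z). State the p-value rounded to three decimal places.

With x = 42 successes in n = 78, p̂ = 0.53846.
Null standard error: √(0.40·0.60/78) = √0.003076923 = 0.055470.
Test statistic (full precision, shown to 4 dp): z = (42/78 − 0.40)/SE₀ ≈ 2.4962.
From the standard normal, P(Z ≤ z) = 0.994.

p-value = 0.994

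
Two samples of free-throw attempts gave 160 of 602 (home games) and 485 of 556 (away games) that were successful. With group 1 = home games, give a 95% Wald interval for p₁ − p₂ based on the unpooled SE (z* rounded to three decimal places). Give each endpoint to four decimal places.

(-0.6514, -0.5616)

p̂₁ = 160/602 = 0.26578, p̂₂ = 485/556 = 0.87230; p̂₁ − p̂₂ = -0.60652.
Unpooled SE = √(p̂₁(1−p̂₁)/n₁ + p̂₂(1−p̂₂)/n₂) = √(0.000324155 + 0.000200344) = 0.022902.
For 95% confidence, z* = 1.960. Margin = 1.960·0.022902 = 0.04489.
CI: -0.60652 ± 0.04489 = (-0.6514, -0.5616).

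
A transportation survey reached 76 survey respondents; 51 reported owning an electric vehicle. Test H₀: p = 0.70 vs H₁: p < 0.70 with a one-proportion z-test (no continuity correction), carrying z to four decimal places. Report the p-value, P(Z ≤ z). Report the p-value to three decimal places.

p-value = 0.291

p̂ = 51/76 = 0.67105.
Under H₀, SE = √(p₀(1−p₀)/n) = √(0.70·0.30/76) = √0.002763158 = 0.052566.
Test statistic (full precision, shown to 4 dp): z = (51/76 − 0.70)/SE₀ ≈ -0.5507.
From the standard normal, P(Z ≤ z) = 0.291.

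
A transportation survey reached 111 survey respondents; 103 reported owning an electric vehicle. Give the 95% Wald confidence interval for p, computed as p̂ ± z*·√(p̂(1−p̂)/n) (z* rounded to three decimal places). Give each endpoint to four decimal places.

(0.8798, 0.9760)

The sample proportion is 103/111 = 0.92793.
SE = √(p̂(1−p̂)/n) = √(0.066878/111) = 0.024546.
For 95% confidence, z* = 1.960.
Margin = 1.960·0.024546 = 0.04811.
So the interval runs from 0.8798 to 0.9760.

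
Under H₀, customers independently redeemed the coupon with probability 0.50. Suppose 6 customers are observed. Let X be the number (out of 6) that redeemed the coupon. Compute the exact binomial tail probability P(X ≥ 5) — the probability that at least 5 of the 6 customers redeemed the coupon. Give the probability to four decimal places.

X ~ Binomial(n=6, p=0.50).
P(X ≥ 5) = C(6,5)·0.50^5·0.50^1 + C(6,6)·0.50^6·0.50^0.
= 0.093750 + 0.015625 = 0.1094.

P = 0.1094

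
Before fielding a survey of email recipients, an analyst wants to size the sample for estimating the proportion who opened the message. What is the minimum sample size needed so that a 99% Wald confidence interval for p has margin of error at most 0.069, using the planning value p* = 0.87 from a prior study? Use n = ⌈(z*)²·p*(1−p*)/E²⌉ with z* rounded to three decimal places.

The 99% critical value is z* = 2.576.
p*(1−p*) = 0.1131.
Required n before rounding: 6.635776 × 0.1131 / 0.069² = 157.636.
Rounding up, n = 158.

n = 158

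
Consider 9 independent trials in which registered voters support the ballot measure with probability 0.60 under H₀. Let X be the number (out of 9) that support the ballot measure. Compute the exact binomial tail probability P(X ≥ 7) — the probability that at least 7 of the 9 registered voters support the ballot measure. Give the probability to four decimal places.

X is binomial with n = 9 and p = 0.60.
P(X ≥ 7) = C(9,7)·0.60^7·0.40^2 + C(9,8)·0.60^8·0.40^1 + C(9,9)·0.60^9·0.40^0.
= 0.161243 + 0.060466 + 0.010078 = 0.2318.

P = 0.2318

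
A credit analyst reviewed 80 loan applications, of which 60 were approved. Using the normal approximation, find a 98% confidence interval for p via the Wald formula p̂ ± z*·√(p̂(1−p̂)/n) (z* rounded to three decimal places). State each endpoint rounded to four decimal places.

(0.6374, 0.8626)

With x = 60 successes in n = 80, p̂ = 0.75000.
SE(p̂) = √(0.75000·0.25000/80) = 0.048412.
The 98% critical value is z* = 2.326.
Margin = 2.326·0.048412 = 0.11261.
So the interval runs from 0.6374 to 0.8626.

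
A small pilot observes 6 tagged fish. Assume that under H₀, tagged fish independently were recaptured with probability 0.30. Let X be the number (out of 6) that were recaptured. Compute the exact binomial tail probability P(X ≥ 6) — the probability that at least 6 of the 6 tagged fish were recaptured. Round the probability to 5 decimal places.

X ~ Binomial(n=6, p=0.30).
P(X ≥ 6) = C(6,6)·0.30^6·0.70^0.
= 0.000729 = 0.00073.

P = 0.00073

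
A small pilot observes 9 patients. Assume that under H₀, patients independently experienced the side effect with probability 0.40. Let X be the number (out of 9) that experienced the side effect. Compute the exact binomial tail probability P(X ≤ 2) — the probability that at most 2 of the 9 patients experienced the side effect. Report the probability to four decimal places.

P = 0.2318

X is binomial with n = 9 and p = 0.40.
P(X ≤ 2) = C(9,0)·0.40^0·0.60^9 + C(9,1)·0.40^1·0.60^8 + C(9,2)·0.40^2·0.60^7.
= 0.010078 + 0.060466 + 0.161243 = 0.2318.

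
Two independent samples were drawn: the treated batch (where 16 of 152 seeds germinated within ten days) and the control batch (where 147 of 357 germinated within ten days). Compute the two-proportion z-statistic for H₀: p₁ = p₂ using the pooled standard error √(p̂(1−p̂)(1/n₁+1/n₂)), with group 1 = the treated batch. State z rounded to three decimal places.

z = -6.783

p̂₁ = 16/152 = 0.10526, p̂₂ = 147/357 = 0.41176.
Pooling: p̂ = 163/509 = 0.32024.
SE = √[p̂(1−p̂)(1/n₁+1/n₂)] = √[0.32024·0.67976·(1/152+1/357)] ≈ 0.045187.
z = -0.30650/0.045187 = -6.783.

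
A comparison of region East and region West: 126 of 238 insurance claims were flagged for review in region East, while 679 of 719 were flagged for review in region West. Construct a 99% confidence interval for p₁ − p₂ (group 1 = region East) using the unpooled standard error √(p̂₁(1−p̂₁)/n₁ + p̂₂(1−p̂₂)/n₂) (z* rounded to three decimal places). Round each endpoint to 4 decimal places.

(-0.5012, -0.3288)

p̂₁ = 126/238 = 0.52941, p̂₂ = 679/719 = 0.94437; p̂₁ − p̂₂ = -0.41496.
SE = √(0.001046785 + 0.000073071) = √0.001119856 = 0.033464.
z* = 2.576 at the 99% level. Margin = 2.576·0.033464 = 0.08620.
CI: -0.41496 ± 0.08620 = (-0.5012, -0.3288).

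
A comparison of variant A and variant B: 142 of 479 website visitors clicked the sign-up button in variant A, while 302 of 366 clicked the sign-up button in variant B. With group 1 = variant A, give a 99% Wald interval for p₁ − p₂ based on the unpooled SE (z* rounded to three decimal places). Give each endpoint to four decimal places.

(-0.6029, -0.4545)

p̂₁ = 142/479 = 0.29645, p̂₂ = 302/366 = 0.82514; p̂₁ − p̂₂ = -0.52869.
SE = √(0.000435423 + 0.000394225) = √0.000829648 = 0.028804.
For 99% confidence, z* = 2.576. Margin = 2.576·0.028804 = 0.07420.
Interval: -0.52869 ± 0.07420 → (-0.6029, -0.4545).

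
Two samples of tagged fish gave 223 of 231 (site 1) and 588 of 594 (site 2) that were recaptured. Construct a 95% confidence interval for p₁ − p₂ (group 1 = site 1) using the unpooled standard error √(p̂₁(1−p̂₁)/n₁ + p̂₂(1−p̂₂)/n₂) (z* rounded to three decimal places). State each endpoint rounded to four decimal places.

(-0.0494, 0.0004)

p̂₁ = 223/231 = 0.96537, p̂₂ = 588/594 = 0.98990; p̂₁ − p̂₂ = -0.02453.
Unpooled SE = √(p̂₁(1−p̂₁)/n₁ + p̂₂(1−p̂₂)/n₂) = √(0.000144730 + 0.000016833) = 0.012711.
z* = 1.960 at the 95% level. Margin = 1.960·0.012711 = 0.02491.
So the interval runs from -0.0494 to 0.0004.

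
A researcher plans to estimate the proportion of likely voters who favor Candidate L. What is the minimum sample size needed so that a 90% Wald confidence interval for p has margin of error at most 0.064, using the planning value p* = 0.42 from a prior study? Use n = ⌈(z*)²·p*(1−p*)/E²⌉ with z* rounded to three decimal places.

n = 161

For 90% confidence, z* = 1.645.
p*(1−p*) = 0.2436.
Required n before rounding: 2.706025 × 0.2436 / 0.064² = 160.934.
Rounding up, n = 161.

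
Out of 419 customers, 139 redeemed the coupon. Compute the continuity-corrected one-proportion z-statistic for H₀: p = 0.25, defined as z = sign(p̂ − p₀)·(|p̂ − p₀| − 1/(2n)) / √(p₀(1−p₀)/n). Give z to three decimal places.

z = 3.808

p̂ = 139/419 = 0.33174. p̂ − p₀ = 0.081742.
1/(2n) = 0.001193.
Corrected numerator: |0.081742| − 0.001193 = 0.080549.
Null standard error: √(0.25·0.75/419) = √0.000447494 = 0.021154.
z = +0.080549/0.021154 = 3.808.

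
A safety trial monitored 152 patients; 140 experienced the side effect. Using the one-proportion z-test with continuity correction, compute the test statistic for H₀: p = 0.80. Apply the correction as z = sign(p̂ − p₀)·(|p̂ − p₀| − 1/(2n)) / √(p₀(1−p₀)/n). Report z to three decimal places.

z = 3.630

With x = 140 successes in n = 152, p̂ = 0.92105. p̂ − p₀ = 0.121053.
1/(2n) = 0.003289.
Corrected numerator: |0.121053| − 0.003289 = 0.117764.
Null standard error: √(0.80·0.20/152) = √0.001052632 = 0.032444.
z = (+)0.117764/0.032444 = 3.630.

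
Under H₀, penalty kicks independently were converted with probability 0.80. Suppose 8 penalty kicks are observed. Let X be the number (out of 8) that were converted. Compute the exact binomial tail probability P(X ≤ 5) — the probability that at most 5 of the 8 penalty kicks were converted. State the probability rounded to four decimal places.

P = 0.2031

X is binomial with n = 8 and p = 0.80.
P(X ≤ 5) = Σ_{j=0}^{5} C(8,j)·0.80^j·0.20^{8−j}.
= 0.000003 + 0.000082 + 0.001147 + 0.009175 + 0.045875 + 0.146801 = 0.2031.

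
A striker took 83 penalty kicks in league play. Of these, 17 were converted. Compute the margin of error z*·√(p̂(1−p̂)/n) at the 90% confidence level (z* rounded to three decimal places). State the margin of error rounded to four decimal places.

ME = 0.0729

With x = 17 successes in n = 83, p̂ = 0.20482.
SE(p̂) = √(0.20482·0.79518/83) = 0.044298.
For 90% confidence, z* = 1.645.
ME = 1.645·0.044298 = 0.0729.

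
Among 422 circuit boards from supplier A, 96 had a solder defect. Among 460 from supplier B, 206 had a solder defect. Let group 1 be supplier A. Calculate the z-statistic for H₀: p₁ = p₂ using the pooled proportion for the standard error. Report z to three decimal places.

z = -6.889

p̂₁ = 96/422 = 0.22749, p̂₂ = 206/460 = 0.44783.
Pooled p̂ = (96+206)/(422+460) = 302/882 = 0.34240.
SE = √[p̂(1−p̂)(1/n₁+1/n₂)] = √[0.34240·0.65760·(1/422+1/460)] ≈ 0.031985.
z = (p̂₁ − p̂₂)/SE = (0.22749 − 0.44783)/0.031985 = -0.22034/0.031985 = -6.889.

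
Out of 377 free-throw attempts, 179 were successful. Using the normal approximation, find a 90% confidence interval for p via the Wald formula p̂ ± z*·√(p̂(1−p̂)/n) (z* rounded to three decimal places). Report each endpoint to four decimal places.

p̂ = 179/377 = 0.47480.
Standard error of p̂: √(0.249365/377) = √0.000661446 = 0.025719.
z* = 1.645 at the 90% level.
Margin of error: 1.645 × 0.025719 = 0.04231.
CI: 0.47480 ± 0.04231 = (0.4325, 0.5171).

(0.4325, 0.5171)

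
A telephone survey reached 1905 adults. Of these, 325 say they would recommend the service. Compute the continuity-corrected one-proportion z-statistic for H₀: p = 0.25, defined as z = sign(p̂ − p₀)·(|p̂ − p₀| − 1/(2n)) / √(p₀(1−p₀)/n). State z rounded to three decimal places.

Sample proportion p̂ = 325/1905 = 0.17060. p̂ − p₀ = -0.079396.
1/(2n) = 0.000262.
Corrected numerator: |-0.079396| − 0.000262 = 0.079134.
Null standard error: √(0.25·0.75/1905) = √0.000098425 = 0.009921.
z = (−)0.079134/0.009921 = -7.976.

z = -7.976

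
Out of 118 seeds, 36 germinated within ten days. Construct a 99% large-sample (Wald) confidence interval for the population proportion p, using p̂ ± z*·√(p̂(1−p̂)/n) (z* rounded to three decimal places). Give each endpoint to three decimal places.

With x = 36 successes in n = 118, p̂ = 0.30508.
Standard error of p̂: √(0.212008/118) = √0.001796678 = 0.042387.
For 99% confidence, z* = 2.576.
Margin of error: 2.576 × 0.042387 = 0.10919.
CI: 0.30508 ± 0.10919 = (0.196, 0.414).

(0.196, 0.414)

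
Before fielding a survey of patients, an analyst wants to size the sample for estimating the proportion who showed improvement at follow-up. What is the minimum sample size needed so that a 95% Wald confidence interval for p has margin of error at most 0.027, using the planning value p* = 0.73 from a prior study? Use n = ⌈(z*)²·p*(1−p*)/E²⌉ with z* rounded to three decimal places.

z* = 1.960 at the 95% level.
p*(1−p*) = 0.73·0.27 = 0.1971.
(z*)²·p*(1−p*)/E² = 3.841600·0.1971/0.000729 = 1038.655.
Rounding up, n = 1039.

n = 1039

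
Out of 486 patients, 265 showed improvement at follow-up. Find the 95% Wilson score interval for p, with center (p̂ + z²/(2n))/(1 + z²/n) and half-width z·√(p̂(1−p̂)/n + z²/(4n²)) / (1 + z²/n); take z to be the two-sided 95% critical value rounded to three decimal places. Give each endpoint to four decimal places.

Here p̂ = 265/486 = 0.54527 and z = 1.960 (z² = 3.841600).
1 + z²/n = 1.007905.
Adjusted center: (0.54527 + z²/(2n))/1.007905 = 0.54491.
Radicand: p̂(1−p̂)/n + z²/(4n²) = 0.000510187 + 0.000004066 = 0.000514253.
Half-width = z·√(radicand)/denom = 1.960·0.022677/1.007905 = 0.04410.
Interval: 0.54491 ± 0.04410 → (0.5008, 0.5890).

(0.5008, 0.5890)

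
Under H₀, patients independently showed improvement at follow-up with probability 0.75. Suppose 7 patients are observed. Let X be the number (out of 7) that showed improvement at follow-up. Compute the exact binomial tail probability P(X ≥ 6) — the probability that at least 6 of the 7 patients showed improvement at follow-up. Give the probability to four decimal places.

P = 0.4449

X ~ Binomial(n=7, p=0.75).
P(X ≥ 6) = C(7,6)·0.75^6·0.25^1 + C(7,7)·0.75^7·0.25^0.
= 0.311462 + 0.133484 = 0.4449.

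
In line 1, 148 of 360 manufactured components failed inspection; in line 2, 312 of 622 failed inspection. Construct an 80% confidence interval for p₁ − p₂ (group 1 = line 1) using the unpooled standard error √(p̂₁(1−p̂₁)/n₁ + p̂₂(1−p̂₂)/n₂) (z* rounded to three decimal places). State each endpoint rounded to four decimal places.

(-0.1325, -0.0485)

p̂₁ = 148/360 = 0.41111, p̂₂ = 312/622 = 0.50161; p̂₁ − p̂₂ = -0.09050.
SE = √(0.000672497 + 0.000401925) = √0.001074422 = 0.032778.
For 80% confidence, z* = 1.282. Margin = 1.282·0.032778 = 0.04202.
CI: -0.09050 ± 0.04202 = (-0.1325, -0.0485).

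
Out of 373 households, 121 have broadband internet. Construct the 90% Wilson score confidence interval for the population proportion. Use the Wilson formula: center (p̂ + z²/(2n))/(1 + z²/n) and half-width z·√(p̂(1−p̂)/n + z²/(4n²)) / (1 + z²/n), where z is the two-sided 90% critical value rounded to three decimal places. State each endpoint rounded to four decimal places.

p̂ = 121/373 = 0.32440; z = 1.645, so z² = 2.706025.
1 + z²/n = 1.007255.
Center = (0.32440 + 0.003627)/1.007255 = 0.32566.
Radicand: p̂(1−p̂)/n + z²/(4n²) = 0.000587570 + 0.000004862 = 0.000592432.
Half-width = z·√(radicand)/denom = 1.645·0.024340/1.007255 = 0.03975.
CI: 0.32566 ± 0.03975 = (0.2859, 0.3654).

(0.2859, 0.3654)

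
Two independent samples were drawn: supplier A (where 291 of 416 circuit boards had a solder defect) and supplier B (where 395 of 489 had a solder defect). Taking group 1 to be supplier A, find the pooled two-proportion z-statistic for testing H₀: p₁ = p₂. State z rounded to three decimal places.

z = -3.789

p̂₁ = 291/416 = 0.69952, p̂₂ = 395/489 = 0.80777.
Pooled p̂ = (291+395)/(416+489) = 686/905 = 0.75801.
Pooled SE = √[0.1834303·0.00444884] ≈ 0.028567.
z = -0.10825/0.028567 = -3.789.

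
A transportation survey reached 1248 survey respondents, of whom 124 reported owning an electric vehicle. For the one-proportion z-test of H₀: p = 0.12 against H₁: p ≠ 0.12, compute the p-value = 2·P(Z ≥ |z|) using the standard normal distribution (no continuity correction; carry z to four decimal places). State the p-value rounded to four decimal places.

p-value = 0.0248

The sample proportion is 124/1248 = 0.09936.
Under H₀, SE = √(p₀(1−p₀)/n) = √(0.12·0.88/1248) = √0.000084615 = 0.009199.
z = (p̂ − p₀)/SE = (124/1248 − 0.12)/0.009199 ≈ -2.2439.
p-value = 2·P(Z ≥ |z|) with z = -2.2439 → 0.0248.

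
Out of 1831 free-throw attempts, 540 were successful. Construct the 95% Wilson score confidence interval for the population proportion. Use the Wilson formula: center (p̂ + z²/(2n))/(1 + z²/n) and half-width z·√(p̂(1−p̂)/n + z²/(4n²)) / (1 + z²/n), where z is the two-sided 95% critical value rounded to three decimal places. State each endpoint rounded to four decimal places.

(0.2745, 0.3162)

p̂ = 540/1831 = 0.29492; z = 1.960, so z² = 3.841600.
1 + z²/n = 1.002098.
Center = (0.29492 + 0.001049)/1.002098 = 0.29535.
Radicand: p̂(1−p̂)/n + z²/(4n²) = 0.000113568 + 0.000000286 = 0.000113854.
Half-width = z·√(radicand)/denom = 1.960·0.010670/1.002098 = 0.02087.
So the interval runs from 0.2745 to 0.3162.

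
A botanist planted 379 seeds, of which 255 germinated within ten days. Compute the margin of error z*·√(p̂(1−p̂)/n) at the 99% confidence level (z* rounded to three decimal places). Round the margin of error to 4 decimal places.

ME = 0.0621

p̂ = 255/379 = 0.67282.
SE(p̂) = √(0.67282·0.32718/379) = 0.024100.
The 99% critical value is z* = 2.576.
ME = 2.576·0.024100 = 0.0621.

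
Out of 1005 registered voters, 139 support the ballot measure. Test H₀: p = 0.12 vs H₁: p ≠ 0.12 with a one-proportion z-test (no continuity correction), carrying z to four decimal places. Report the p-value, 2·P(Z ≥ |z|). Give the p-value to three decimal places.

With x = 139 successes in n = 1005, p̂ = 0.13831.
Null standard error: √(0.12·0.88/1005) = √0.000105075 = 0.010251.
z = (p̂ − p₀)/SE = (139/1005 − 0.12)/0.010251 ≈ 1.7861.
p-value = 2·P(Z ≥ |z|) with z = 1.7861 → 0.074.

p-value = 0.074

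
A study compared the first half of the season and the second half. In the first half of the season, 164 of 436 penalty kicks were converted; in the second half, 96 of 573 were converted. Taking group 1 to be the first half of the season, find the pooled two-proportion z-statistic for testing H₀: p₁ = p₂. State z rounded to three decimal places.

z = 7.505

Sample proportions: p̂₁ = 164/436 = 0.37615 and p̂₂ = 96/573 = 0.16754.
Pooled p̂ = (164+96)/(436+573) = 260/1009 = 0.25768.
Pooled SE = √[0.1912814·0.00403878] ≈ 0.027795.
z = 0.20861/0.027795 = 7.505.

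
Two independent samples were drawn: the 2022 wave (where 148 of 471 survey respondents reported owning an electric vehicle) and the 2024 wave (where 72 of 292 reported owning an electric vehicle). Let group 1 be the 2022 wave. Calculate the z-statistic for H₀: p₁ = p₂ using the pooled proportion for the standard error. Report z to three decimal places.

p̂₁ = 148/471 = 0.31423, p̂₂ = 72/292 = 0.24658.
Pooling: p̂ = 220/763 = 0.28834.
Pooled SE = √[0.2051981·0.00554780] ≈ 0.033740.
z = 0.06765/0.033740 = 2.005.

z = 2.005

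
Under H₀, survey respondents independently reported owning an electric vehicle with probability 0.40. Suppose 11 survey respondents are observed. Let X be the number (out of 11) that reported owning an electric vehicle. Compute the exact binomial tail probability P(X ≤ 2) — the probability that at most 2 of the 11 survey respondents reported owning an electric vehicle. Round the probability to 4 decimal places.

P = 0.1189

X is binomial with n = 11 and p = 0.40.
P(X ≤ 2) = C(11,0)·0.40^0·0.60^11 + C(11,1)·0.40^1·0.60^10 + C(11,2)·0.40^2·0.60^9.
= 0.003628 + 0.026605 + 0.088684 = 0.1189.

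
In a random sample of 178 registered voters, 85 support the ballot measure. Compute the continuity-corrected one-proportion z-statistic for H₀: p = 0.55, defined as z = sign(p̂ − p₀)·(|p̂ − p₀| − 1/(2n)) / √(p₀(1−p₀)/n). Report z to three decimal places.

With x = 85 successes in n = 178, p̂ = 0.47753. p̂ − p₀ = -0.072472.
1/(2n) = 0.002809.
Corrected numerator: |-0.072472| − 0.002809 = 0.069663.
SE₀ = √(0.55·0.45/178) = 0.037289.
z = −0.069663/0.037289 = -1.868.

z = -1.868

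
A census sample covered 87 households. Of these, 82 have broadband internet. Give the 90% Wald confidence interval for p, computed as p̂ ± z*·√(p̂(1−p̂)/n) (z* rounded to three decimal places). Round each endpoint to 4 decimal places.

(0.9015, 0.9836)

Sample proportion p̂ = 82/87 = 0.94253.
SE(p̂) = √(0.94253·0.05747/87) = 0.024952.
For 90% confidence, z* = 1.645.
Margin = 1.645·0.024952 = 0.04105.
Interval: 0.94253 ± 0.04105 → (0.9015, 0.9836).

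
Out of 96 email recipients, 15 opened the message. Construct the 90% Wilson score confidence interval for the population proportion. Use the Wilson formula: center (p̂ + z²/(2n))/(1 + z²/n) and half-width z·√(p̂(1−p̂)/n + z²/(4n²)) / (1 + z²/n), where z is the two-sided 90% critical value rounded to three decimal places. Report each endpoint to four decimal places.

Here p̂ = 15/96 = 0.15625 and z = 1.645 (z² = 2.706025).
1 + z²/n = 1.028188.
Adjusted center: (0.15625 + z²/(2n))/1.028188 = 0.16567.
Radicand: p̂(1−p̂)/n + z²/(4n²) = 0.001373291 + 0.000073406 = 0.001446697.
Half-width = 1.645·√0.001446697/1.028188 = 0.06085.
So the interval runs from 0.1048 to 0.2265.

(0.1048, 0.2265)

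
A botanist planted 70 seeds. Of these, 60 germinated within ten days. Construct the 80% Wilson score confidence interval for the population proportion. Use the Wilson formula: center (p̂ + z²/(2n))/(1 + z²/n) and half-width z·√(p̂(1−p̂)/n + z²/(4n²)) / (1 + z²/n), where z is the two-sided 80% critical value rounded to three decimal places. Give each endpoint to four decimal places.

Here p̂ = 60/70 = 0.85714 and z = 1.282 (z² = 1.643524).
Denominator 1 + z²/n = 1 + 1.643524/70 = 1.023479.
Center = (0.85714 + 0.011739)/1.023479 = 0.84895.
Radicand: p̂(1−p̂)/n + z²/(4n²) = 0.001749271 + 0.000083853 = 0.001833124.
Half-width = 1.282·√0.001833124/1.023479 = 0.05363.
CI: 0.84895 ± 0.05363 = (0.7953, 0.9026).

(0.7953, 0.9026)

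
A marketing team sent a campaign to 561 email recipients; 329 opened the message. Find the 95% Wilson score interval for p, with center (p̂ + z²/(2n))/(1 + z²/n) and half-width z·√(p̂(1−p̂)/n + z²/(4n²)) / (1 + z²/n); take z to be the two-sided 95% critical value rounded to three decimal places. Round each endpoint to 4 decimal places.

Here p̂ = 329/561 = 0.58645 and z = 1.960 (z² = 3.841600).
1 + z²/n = 1.006848.
Adjusted center: (0.58645 + z²/(2n))/1.006848 = 0.58586.
Radicand: p̂(1−p̂)/n + z²/(4n²) = 0.000432310 + 0.000003052 = 0.000435362.
Half-width = 1.960·√0.000435362/1.006848 = 0.04062.
CI: 0.58586 ± 0.04062 = (0.5452, 0.6265).

(0.5452, 0.6265)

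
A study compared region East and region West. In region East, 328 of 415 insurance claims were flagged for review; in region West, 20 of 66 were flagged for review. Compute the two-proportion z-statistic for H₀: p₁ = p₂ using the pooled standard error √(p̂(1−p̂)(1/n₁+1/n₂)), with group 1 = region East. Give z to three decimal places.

Sample proportions: p̂₁ = 328/415 = 0.79036 and p̂₂ = 20/66 = 0.30303.
Pooling: p̂ = 348/481 = 0.72349.
Pooled SE = √[0.2000510·0.01756115] ≈ 0.059272.
z = 0.48733/0.059272 = 8.222.

z = 8.222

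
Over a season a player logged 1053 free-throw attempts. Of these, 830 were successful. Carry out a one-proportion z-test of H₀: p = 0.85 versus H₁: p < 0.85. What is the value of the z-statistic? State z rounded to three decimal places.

Sample proportion p̂ = 830/1053 = 0.78822.
Null standard error: √(0.85·0.15/1053) = √0.000121083 = 0.011004.
z = (p̂ − p₀)/SE = (0.78822 − 0.85)/0.011004 = -5.614.

z = -5.614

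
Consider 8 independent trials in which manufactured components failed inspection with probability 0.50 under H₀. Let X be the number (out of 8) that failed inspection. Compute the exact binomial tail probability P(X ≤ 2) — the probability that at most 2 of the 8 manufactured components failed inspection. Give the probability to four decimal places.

P = 0.1445

X ~ Binomial(n=8, p=0.50).
P(X ≤ 2) = C(8,0)·0.50^0·0.50^8 + C(8,1)·0.50^1·0.50^7 + C(8,2)·0.50^2·0.50^6.
= 0.003906 + 0.031250 + 0.109375 = 0.1445.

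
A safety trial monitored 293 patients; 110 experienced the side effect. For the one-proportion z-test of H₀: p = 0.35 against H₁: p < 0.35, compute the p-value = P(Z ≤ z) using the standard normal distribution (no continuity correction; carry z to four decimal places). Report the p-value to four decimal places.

p-value = 0.8192

With x = 110 successes in n = 293, p̂ = 0.37543.
SE₀ = √(0.35·0.65/293) = 0.027865.
Test statistic (full precision, shown to 4 dp): z = (110/293 − 0.35)/SE₀ ≈ 0.9125.
From the standard normal, P(Z ≤ z) = 0.8192.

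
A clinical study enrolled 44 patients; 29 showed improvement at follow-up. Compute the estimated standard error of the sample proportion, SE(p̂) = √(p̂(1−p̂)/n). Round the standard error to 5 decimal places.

With x = 29 successes in n = 44, p̂ = 0.65909.
p̂(1−p̂) = 0.65909·0.34091 = 0.224690.
SE = √(0.224690/44) = 0.07146.

SE = 0.07146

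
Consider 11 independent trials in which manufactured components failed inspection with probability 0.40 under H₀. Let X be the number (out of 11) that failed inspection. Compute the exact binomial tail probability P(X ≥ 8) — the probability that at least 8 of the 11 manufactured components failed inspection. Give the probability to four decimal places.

P = 0.0293

X is binomial with n = 11 and p = 0.40.
P(X ≥ 8) = C(11,8)·0.40^8·0.60^3 + C(11,9)·0.40^9·0.60^2 + C(11,10)·0.40^10·0.60^1 + C(11,11)·0.40^11·0.60^0.
= 0.023357 + 0.005190 + 0.000692 + 0.000042 = 0.0293.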